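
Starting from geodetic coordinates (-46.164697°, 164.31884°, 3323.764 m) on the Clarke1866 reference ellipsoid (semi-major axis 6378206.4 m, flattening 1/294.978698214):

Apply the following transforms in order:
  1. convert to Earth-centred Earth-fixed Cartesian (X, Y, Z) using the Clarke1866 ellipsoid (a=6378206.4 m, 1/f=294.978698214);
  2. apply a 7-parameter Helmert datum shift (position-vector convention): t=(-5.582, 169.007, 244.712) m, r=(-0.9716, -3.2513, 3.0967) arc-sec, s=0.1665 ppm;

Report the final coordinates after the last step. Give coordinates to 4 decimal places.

X=-4262730.0949 m, Y=1196784.2053 m, Z=-4579968.0684 m

start: φ=-46.164697°, λ=164.318840°, h=3323.764 m
→ ECEF (a=6378206.400, f=1/294.978698214): X=-4262778.0324, Y=1196700.5716, Z=-4580139.1877
→ Helmert 7p (PV): X=-4262730.0949, Y=1196784.2053, Z=-4579968.0684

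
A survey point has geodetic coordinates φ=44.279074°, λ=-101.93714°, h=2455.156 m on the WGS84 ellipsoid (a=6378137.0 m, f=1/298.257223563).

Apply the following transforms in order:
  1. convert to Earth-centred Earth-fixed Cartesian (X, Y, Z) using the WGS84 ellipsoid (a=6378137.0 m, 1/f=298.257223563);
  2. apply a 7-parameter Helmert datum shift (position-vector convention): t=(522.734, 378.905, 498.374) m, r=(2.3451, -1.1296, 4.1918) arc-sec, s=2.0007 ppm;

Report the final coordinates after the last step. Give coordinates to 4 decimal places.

X=-945830.4275 m, Y=-4476391.0179 m, Z=4432510.5237 m

start: φ=44.279074°, λ=-101.937140°, h=2455.156 m
→ ECEF (a=6378137.000, f=1/298.257223563): X=-946417.9734, Y=-4476691.3430, Z=4432059.3627
→ Helmert 7p (PV): X=-945830.4275, Y=-4476391.0179, Z=4432510.5237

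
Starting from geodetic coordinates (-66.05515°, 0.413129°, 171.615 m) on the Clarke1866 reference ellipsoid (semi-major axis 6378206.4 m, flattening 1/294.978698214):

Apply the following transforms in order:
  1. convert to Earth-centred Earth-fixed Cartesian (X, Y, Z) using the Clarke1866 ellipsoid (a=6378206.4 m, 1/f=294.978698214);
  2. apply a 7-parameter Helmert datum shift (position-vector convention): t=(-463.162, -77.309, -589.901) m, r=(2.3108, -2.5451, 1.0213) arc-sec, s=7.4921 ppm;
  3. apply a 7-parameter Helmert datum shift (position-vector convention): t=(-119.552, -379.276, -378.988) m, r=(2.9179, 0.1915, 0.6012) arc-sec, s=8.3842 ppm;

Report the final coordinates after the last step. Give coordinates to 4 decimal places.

start: φ=-66.055150°, λ=0.413129°, h=171.615 m
→ ECEF (a=6378206.400, f=1/294.978698214): X=2595991.5683, Y=18718.6211, Z=-5806413.1008
→ Helmert 7p (PV): X=2595619.4089, Y=18719.3564, Z=-5807014.2621
→ Helmert 7p (PV): X=2595516.1731, Y=18429.9518, Z=-5807444.0823

X=2595516.1731 m, Y=18429.9518 m, Z=-5807444.0823 m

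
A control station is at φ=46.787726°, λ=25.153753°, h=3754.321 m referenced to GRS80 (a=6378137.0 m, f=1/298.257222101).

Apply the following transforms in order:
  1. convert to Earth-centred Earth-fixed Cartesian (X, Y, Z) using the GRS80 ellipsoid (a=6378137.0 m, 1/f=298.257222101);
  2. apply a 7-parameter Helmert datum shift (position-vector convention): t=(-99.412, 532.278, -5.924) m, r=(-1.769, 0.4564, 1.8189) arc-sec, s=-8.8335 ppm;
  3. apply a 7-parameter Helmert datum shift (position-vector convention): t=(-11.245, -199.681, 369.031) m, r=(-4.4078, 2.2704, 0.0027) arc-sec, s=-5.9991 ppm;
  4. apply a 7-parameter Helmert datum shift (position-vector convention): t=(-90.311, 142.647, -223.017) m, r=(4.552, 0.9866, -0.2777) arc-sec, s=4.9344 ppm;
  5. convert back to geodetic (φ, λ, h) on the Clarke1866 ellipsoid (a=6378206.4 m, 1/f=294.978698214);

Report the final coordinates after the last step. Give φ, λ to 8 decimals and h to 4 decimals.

φ=46.78946849°, λ=25.16089855°, h=3863.5036 m

start: φ=46.787726°, λ=25.153753°, h=3754.321 m
→ ECEF (a=6378137.000, f=1/298.257222101): X=3962371.8953, Y=1860645.6905, Z=4628375.1260
→ Helmert 7p (PV): X=3962231.3152, Y=1861236.1677, Z=4628303.5924
→ Helmert 7p (PV): X=3962247.2204, Y=1861124.2773, Z=4628561.4712
→ Helmert 7p (PV): X=3962201.1057, Y=1861168.6264, Z=4628383.4140
→ geod (Bowring, a=6378206.400): φ=46.78946849°, λ=25.16089855°, h=3863.5036 m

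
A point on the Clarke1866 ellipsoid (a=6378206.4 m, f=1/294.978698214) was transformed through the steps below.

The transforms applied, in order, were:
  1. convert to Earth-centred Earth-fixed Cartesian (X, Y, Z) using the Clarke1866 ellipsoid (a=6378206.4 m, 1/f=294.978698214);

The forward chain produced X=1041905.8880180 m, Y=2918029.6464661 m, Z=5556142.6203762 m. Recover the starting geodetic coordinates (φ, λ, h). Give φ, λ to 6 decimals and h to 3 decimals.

φ=61.018390°, λ=70.350487°, h=3.609 m

start: X=1041905.8880, Y=2918029.6465, Z=5556142.6204 m
→ geod (Bowring, a=6378206.400): φ=61.01839000°, λ=70.35048700°, h=3.6090 m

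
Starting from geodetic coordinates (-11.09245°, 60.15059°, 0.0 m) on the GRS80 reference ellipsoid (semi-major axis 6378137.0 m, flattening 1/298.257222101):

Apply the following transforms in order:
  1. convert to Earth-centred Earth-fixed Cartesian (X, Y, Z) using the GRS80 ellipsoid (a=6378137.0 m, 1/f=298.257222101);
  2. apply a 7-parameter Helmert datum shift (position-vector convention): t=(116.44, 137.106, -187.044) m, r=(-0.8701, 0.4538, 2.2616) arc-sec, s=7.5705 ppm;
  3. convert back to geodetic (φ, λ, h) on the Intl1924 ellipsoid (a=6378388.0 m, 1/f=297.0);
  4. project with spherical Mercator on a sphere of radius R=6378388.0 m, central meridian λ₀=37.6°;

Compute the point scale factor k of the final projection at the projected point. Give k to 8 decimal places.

start: φ=-11.092450°, λ=60.150590°, h=0.000 m
→ ECEF (a=6378137.000, f=1/298.257222101): X=3115619.1587, Y=5429315.5689, Z=-1219043.0532
→ Helmert 7p (PV): X=3115696.9730, Y=5429522.7967, Z=-1219269.0836
→ geod (Bowring, a=6378388.000): φ=-11.09438614°, λ=60.15091630°, h=10.2462 m
→ into merc (λ₀=37.6°): φ=-11.09438614°, λ−λ₀=22.55091630°
scale k = 1.01904439

1.01904439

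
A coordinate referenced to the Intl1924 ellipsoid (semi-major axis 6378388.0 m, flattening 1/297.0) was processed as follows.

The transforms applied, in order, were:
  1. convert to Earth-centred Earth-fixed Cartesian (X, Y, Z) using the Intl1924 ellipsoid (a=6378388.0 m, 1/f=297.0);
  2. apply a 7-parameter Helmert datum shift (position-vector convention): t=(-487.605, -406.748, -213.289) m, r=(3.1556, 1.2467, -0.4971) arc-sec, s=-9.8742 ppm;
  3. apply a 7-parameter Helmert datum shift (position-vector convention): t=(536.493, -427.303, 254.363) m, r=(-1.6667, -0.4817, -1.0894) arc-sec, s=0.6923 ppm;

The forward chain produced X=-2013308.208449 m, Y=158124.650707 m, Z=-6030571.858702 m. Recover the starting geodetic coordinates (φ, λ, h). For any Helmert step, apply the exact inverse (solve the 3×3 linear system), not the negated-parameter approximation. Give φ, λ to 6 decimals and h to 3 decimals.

start: X=-2013308.2084, Y=158124.6507, Z=-6030571.8587 m
→ Helmert⁻¹: X=-2013858.2289, Y=158589.9390, Z=-6030816.0620
→ Helmert⁻¹: X=-2013354.4370, Y=158901.1427, Z=-6030676.9211
→ geod (Bowring, a=6378388.000): φ=-71.60085100°, λ=175.48736600°, h=799.3150 m

φ=-71.600851°, λ=175.487366°, h=799.315 m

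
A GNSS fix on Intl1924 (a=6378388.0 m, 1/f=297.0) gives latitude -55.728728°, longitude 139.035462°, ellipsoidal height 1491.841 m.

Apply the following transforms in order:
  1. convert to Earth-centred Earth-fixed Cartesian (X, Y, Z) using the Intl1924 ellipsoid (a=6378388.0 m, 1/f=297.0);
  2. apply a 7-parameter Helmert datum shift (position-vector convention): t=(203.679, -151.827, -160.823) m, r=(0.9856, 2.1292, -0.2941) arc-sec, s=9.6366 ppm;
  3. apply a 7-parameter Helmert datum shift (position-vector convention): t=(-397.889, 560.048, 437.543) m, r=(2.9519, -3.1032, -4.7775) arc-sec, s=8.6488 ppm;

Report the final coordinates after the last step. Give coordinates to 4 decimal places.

X=-2719225.2817 m, Y=2361311.8530 m, Z=-5248621.4124 m

start: φ=-55.728728°, λ=139.035462°, h=1491.841 m
→ ECEF (a=6378388.000, f=1/297.0): X=-2719064.1843, Y=2360693.4120, Z=-5248834.3795
→ Helmert 7p (PV): X=-2718937.5243, Y=2360593.2919, Z=-5249006.4350
→ Helmert 7p (PV): X=-2719225.2817, Y=2361311.8530, Z=-5248621.4124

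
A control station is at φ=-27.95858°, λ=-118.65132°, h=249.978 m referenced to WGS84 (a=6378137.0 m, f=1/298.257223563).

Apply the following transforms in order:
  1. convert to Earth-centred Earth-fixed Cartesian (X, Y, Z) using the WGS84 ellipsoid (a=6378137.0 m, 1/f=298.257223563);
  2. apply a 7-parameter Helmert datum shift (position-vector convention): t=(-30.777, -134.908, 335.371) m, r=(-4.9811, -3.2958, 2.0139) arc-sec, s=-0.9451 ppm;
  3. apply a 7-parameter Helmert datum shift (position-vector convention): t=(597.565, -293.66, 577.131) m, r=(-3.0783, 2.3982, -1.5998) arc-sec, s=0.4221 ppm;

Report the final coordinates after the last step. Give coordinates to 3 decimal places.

start: φ=-27.958580°, λ=-118.651320°, h=249.978 m
→ ECEF (a=6378137.000, f=1/298.257223563): X=-2703342.5556, Y=-4947731.2895, Z=-2972568.8544
→ Helmert 7p (PV): X=-2703274.9727, Y=-4947959.7006, Z=-2972154.3864
→ Helmert 7p (PV): X=-2702751.4820, Y=-4948278.8389, Z=-2971473.2360

X=-2702751.482 m, Y=-4948278.839 m, Z=-2971473.236 m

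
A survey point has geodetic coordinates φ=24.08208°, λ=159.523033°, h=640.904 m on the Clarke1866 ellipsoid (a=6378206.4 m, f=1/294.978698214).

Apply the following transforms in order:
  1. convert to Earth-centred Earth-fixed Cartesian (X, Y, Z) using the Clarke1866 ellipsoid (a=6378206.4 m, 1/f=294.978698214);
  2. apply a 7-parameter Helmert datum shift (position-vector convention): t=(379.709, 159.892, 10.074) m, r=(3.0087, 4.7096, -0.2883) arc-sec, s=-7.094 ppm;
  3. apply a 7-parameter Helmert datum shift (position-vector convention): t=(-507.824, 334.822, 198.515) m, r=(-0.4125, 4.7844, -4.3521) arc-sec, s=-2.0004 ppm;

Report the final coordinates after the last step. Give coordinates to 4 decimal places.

X=-5458655.0575 m, Y=2039005.4292 m, Z=2587160.1037 m

start: φ=24.082080°, λ=159.523033°, h=640.904 m
→ ECEF (a=6378206.400, f=1/294.978698214): X=-5458741.5111, Y=2038439.0148, Z=2586698.1388
→ Helmert 7p (PV): X=-5458261.1676, Y=2038554.3450, Z=2586844.2338
→ Helmert 7p (PV): X=-5458655.0575, Y=2039005.4292, Z=2587160.1037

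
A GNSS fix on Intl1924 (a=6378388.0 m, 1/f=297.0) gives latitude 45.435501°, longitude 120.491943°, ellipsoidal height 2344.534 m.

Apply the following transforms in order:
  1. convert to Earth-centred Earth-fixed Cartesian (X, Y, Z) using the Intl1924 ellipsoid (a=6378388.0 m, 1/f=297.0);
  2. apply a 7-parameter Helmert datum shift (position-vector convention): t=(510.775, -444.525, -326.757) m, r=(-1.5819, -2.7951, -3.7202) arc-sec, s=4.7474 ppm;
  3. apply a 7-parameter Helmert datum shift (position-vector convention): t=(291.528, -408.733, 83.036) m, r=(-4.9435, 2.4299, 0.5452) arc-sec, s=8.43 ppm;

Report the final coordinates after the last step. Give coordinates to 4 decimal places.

X=-2274988.5945 m, Y=3864181.2137 m, Z=4522883.5799 m

start: φ=45.435501°, λ=120.491943°, h=2344.534 m
→ ECEF (a=6378388.000, f=1/297.0): X=-2275812.3914, Y=3864805.4257, Z=4523193.9950
→ Helmert 7p (PV): X=-2275304.0087, Y=3864454.9850, Z=4522828.2313
→ Helmert 7p (PV): X=-2274988.5945, Y=3864181.2137, Z=4522883.5799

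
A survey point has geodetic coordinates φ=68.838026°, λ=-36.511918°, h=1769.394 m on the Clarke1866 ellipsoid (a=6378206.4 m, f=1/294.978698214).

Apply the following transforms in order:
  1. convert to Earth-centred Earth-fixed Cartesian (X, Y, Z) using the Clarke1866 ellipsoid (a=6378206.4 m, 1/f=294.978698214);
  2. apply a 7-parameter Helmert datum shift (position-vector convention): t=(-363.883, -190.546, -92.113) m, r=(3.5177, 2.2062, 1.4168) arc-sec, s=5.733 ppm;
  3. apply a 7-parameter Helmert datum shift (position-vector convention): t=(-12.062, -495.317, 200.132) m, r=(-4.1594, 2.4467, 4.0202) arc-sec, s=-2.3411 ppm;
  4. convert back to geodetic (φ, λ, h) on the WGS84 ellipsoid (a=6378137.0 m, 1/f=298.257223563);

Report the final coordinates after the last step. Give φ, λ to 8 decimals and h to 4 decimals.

start: φ=68.838026°, λ=-36.511918°, h=1769.394 m
→ ECEF (a=6378206.400, f=1/294.978698214): X=1856635.5031, Y=-1374435.7490, Z=5926938.0828
→ Helmert 7p (PV): X=1856355.0997, Y=-1374722.5020, Z=5926836.6502
→ Helmert 7p (PV): X=1856435.7893, Y=-1375058.9030, Z=5927028.6087
→ geod (Bowring, a=6378137.000): φ=68.83512162°, λ=-36.52728658°, h=1792.3393 m

φ=68.83512162°, λ=-36.52728658°, h=1792.3393 m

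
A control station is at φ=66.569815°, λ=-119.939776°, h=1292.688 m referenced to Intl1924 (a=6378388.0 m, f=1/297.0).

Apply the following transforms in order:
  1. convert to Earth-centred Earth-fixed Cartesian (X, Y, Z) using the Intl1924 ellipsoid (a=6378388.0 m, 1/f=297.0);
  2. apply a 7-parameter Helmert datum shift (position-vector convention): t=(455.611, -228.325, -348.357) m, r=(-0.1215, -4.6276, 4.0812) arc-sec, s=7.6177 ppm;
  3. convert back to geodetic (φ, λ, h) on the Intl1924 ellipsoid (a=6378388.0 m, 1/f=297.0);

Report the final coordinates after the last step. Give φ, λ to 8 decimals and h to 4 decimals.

φ=66.56820517°, λ=-119.92977574°, h=1009.6215 m

start: φ=66.569815°, λ=-119.939776°, h=1292.688 m
→ ECEF (a=6378388.000, f=1/297.0): X=-1269667.9636, Y=-2204477.3880, Z=5830822.2158
→ Helmert 7p (PV): X=-1269309.2228, Y=-2204744.1935, Z=5830491.0893
→ geod (Bowring, a=6378388.000): φ=66.56820517°, λ=-119.92977574°, h=1009.6215 m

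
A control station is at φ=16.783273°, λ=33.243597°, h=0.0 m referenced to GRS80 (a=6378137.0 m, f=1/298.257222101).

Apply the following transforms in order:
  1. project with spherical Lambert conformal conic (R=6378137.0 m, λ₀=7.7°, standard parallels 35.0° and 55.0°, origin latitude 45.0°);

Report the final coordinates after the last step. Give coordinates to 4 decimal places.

start: φ=16.783273°, λ=33.243597°, h=0.000 m
→ lcc (R=6378137.0, λ₀=7.7°): E=2949192.2708, N=-2744877.2446

E=2949192.2708 m, N=-2744877.2446 m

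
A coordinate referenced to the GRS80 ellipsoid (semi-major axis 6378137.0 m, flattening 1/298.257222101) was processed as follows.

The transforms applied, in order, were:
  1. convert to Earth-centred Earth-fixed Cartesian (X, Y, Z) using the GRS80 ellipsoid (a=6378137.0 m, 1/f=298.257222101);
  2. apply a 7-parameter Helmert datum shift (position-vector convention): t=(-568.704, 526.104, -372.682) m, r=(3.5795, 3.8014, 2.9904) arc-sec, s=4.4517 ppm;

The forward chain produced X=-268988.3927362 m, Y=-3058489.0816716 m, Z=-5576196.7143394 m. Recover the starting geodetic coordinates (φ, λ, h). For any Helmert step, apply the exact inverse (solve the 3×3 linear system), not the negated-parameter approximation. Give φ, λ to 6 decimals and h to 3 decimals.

start: X=-268988.3927, Y=-3058489.0817, Z=-5576196.7143 m
→ Helmert⁻¹: X=-268360.0847, Y=-3059094.4383, Z=-5575751.0691
→ geod (Bowring, a=6378137.000): φ=-61.31848000°, λ=-95.01345700°, h=3749.5820 m

φ=-61.318480°, λ=-95.013457°, h=3749.582 m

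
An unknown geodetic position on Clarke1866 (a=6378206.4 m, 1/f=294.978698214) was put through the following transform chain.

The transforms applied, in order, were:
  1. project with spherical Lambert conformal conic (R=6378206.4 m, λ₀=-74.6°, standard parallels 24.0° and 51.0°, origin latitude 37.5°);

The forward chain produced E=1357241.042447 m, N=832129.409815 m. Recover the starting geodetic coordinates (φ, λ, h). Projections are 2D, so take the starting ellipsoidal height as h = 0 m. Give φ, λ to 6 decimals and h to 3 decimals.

start: E=1357241.0424, N=832129.4098 m
→ lcc⁻¹: φ=44.00072300°, λ=-57.16671400°

φ=44.000723°, λ=-57.166714°, h=0.000 m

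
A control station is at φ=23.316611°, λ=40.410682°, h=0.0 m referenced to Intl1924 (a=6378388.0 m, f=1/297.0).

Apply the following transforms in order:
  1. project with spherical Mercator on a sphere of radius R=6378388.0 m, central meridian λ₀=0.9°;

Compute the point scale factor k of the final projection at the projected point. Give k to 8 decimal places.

1.08893119

start: φ=23.316611°, λ=40.410682°, h=0.000 m
→ into merc (λ₀=0.9°): φ=23.31661100°, λ−λ₀=39.51068200°
scale k = 1.08893119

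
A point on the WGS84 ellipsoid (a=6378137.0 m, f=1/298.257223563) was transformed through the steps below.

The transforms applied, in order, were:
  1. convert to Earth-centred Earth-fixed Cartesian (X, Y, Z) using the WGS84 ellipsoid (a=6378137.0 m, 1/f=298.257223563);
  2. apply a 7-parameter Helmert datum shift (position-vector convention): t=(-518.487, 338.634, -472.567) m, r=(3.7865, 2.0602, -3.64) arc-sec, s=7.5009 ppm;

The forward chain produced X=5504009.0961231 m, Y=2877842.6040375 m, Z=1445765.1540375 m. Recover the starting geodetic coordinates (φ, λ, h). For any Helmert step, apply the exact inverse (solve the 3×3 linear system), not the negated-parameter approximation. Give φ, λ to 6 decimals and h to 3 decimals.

φ=13.192538°, λ=27.599708°, h=337.883 m

start: X=5504009.0961, Y=2877842.6040, Z=1445765.1540 m
→ Helmert⁻¹: X=5504421.0677, Y=2877606.0732, Z=1446229.0263
→ geod (Bowring, a=6378137.000): φ=13.19253800°, λ=27.59970800°, h=337.8830 m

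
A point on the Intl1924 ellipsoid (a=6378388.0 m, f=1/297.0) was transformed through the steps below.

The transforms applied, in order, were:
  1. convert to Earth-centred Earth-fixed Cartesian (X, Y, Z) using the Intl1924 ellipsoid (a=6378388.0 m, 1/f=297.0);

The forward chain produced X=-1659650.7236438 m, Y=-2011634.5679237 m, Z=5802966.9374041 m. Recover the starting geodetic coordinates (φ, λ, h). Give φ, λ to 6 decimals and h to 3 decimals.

φ=65.944655°, λ=-129.523516°, h=1533.520 m

start: X=-1659650.7236, Y=-2011634.5679, Z=5802966.9374 m
→ geod (Bowring, a=6378388.000): φ=65.94465500°, λ=-129.52351600°, h=1533.5200 m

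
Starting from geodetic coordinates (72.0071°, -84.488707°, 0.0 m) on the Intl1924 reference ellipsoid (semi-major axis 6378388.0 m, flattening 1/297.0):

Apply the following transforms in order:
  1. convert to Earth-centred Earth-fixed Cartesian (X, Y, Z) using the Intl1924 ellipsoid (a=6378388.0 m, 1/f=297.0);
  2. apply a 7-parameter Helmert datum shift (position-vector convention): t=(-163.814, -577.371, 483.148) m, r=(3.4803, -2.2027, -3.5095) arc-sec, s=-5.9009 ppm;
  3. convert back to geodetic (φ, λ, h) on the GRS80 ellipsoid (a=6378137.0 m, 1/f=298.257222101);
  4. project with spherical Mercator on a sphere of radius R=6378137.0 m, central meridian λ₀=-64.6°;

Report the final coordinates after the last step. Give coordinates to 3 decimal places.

start: φ=72.007100°, λ=-84.488707°, h=0.000 m
→ ECEF (a=6378388.000, f=1/297.0): X=189807.3902, Y=-1967161.0010, Z=6044074.5615
→ Helmert 7p (PV): X=189544.4418, Y=-1967831.9743, Z=6044490.8793
→ geod (Bowring, a=6378137.000): φ=72.00229310°, λ=-84.49816021°, h=762.8692 m
→ merc (R=6378137.0, λ₀=-64.6°): E=-2215053.0620, N=11754010.7276

E=-2215053.062 m, N=11754010.728 m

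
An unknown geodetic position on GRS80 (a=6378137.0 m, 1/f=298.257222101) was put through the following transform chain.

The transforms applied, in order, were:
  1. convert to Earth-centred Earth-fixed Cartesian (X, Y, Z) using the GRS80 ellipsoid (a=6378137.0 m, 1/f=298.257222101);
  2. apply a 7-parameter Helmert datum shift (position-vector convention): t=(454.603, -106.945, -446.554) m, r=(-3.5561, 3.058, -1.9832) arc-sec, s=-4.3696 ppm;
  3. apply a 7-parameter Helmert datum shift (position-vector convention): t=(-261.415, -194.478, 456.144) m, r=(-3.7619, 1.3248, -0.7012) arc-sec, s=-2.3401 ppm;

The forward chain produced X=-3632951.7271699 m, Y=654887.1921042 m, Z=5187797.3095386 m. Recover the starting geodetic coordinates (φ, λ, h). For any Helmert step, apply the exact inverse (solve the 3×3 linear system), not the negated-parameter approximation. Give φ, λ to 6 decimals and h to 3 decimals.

φ=54.744136°, λ=169.781213°, h=3397.463 m

start: X=-3632951.7272, Y=654887.1921, Z=5187797.3095 m
→ Helmert⁻¹: X=-3632734.3570, Y=654976.2457, Z=5187341.9177
→ Helmert⁻¹: X=-3633288.0448, Y=654961.6802, Z=5187768.5665
→ geod (Bowring, a=6378137.000): φ=54.74413600°, λ=169.78121300°, h=3397.4630 m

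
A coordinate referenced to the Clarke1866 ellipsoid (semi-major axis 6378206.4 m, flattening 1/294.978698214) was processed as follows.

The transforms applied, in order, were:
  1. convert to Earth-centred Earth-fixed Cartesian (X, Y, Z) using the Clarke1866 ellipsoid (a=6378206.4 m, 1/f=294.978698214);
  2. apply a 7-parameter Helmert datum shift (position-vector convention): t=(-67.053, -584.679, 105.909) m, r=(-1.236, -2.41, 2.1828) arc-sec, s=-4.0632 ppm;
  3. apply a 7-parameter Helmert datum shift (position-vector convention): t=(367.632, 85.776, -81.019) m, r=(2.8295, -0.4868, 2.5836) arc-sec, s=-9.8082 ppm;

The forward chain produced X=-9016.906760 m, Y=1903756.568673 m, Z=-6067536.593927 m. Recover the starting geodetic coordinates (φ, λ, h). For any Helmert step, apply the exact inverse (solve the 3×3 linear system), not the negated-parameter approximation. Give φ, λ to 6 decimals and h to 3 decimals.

start: X=-9016.9068, Y=1903756.5687, Z=-6067536.5939 m
→ Helmert⁻¹: X=-9375.1067, Y=1903606.3485, Z=-6067541.1775
→ Helmert⁻¹: X=-9358.8346, Y=1904235.2229, Z=-6067660.2206
→ geod (Bowring, a=6378206.400): φ=-72.68704500°, λ=90.28159200°, h=943.9460 m

φ=-72.687045°, λ=90.281592°, h=943.946 m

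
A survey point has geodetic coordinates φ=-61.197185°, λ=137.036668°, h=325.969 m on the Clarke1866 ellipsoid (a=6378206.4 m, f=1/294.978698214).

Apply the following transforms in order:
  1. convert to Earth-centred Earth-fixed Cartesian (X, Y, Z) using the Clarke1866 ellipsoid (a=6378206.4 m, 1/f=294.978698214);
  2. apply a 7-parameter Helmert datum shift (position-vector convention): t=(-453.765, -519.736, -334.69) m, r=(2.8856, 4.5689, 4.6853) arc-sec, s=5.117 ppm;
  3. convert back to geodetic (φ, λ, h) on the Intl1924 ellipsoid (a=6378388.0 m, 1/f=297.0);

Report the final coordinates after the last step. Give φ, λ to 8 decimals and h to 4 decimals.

start: φ=-61.197185°, λ=137.036668°, h=325.969 m
→ ECEF (a=6378206.400, f=1/294.978698214): X=-2254771.7717, Y=2099912.4860, Z=-5566051.5151
→ Helmert 7p (PV): X=-2255408.0663, Y=2099430.1462, Z=-5566335.3641
→ geod (Bowring, a=6378388.000): φ=-61.19622251°, λ=137.05129500°, h=346.6709 m

φ=-61.19622251°, λ=137.05129500°, h=346.6709 m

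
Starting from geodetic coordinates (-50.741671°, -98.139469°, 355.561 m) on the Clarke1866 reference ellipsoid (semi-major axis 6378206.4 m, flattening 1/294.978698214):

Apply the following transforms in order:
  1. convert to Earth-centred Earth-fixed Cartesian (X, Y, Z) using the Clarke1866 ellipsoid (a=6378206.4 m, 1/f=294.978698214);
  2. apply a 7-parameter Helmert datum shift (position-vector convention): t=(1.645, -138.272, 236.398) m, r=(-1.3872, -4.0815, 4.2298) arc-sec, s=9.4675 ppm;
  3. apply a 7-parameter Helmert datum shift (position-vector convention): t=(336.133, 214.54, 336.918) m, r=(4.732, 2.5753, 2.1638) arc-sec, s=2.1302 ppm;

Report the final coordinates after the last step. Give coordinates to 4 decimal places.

X=-572167.9574 m, Y=-4003846.4184 m, Z=-4915032.8330 m

start: φ=-50.741671°, λ=-98.139469°, h=355.561 m
→ ECEF (a=6378206.400, f=1/294.978698214): X=-572659.1052, Y=-4003938.2053, Z=-4915480.0242
→ Helmert 7p (PV): X=-572483.5069, Y=-4004159.1866, Z=-4915274.5671
→ Helmert 7p (PV): X=-572167.9574, Y=-4003846.4184, Z=-4915032.8330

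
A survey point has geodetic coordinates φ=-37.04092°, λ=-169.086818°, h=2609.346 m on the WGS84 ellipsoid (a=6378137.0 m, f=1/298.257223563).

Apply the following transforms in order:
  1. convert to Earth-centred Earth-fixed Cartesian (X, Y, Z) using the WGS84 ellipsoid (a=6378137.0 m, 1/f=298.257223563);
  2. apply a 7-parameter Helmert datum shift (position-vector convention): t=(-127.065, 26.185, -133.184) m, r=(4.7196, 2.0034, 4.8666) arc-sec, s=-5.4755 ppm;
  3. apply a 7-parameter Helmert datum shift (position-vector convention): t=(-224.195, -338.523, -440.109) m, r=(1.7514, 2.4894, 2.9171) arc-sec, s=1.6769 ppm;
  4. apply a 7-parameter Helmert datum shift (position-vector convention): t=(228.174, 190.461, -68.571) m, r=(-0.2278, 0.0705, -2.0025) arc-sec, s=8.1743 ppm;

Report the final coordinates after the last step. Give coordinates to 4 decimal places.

start: φ=-37.040920°, λ=-169.086818°, h=2609.346 m
→ ECEF (a=6378137.000, f=1/298.257223563): X=-5007120.9747, Y=-965414.2771, Z=-3822590.7958
→ Helmert 7p (PV): X=-5007234.9731, Y=-965413.4778, Z=-3822676.5063
→ Helmert 7p (PV): X=-5007500.0471, Y=-965791.9762, Z=-3823070.7908
→ Helmert 7p (PV): X=-5007323.4890, Y=-965565.0169, Z=-3823167.8345

X=-5007323.4890 m, Y=-965565.0169 m, Z=-3823167.8345 m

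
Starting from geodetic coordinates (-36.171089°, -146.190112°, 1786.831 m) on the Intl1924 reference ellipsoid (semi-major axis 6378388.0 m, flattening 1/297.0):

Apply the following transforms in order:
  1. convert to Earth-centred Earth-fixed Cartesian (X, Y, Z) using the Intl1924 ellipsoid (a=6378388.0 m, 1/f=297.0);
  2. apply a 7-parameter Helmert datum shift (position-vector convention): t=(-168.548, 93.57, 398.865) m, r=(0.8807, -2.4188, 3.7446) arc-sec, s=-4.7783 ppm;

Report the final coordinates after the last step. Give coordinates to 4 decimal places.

X=-4284518.4249 m, Y=-2869225.6373 m, Z=-3744292.9874 m

start: φ=-36.171089°, λ=-146.190112°, h=1786.831 m
→ ECEF (a=6378388.000, f=1/297.0): X=-4284466.3509, Y=-2869271.1249, Z=-3744647.2521
→ Helmert 7p (PV): X=-4284518.4249, Y=-2869225.6373, Z=-3744292.9874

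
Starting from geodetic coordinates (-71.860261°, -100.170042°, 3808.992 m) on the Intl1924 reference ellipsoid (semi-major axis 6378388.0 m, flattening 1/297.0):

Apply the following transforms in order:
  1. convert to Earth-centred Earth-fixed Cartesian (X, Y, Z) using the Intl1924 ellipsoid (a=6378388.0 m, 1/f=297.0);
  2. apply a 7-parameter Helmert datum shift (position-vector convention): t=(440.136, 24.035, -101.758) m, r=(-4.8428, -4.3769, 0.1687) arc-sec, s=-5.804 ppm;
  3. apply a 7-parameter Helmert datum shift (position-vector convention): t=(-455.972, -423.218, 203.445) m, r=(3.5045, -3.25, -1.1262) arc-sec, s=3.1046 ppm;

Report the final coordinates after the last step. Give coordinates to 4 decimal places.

X=-351715.5270 m, Y=-1962177.3983 m, Z=-6042494.9676 m

start: φ=-71.860261°, λ=-100.170042°, h=3808.992 m
→ ECEF (a=6378388.000, f=1/297.0): X=-351914.9687, Y=-1961745.9365, Z=-6042612.6886
→ Helmert 7p (PV): X=-351342.9634, Y=-1961852.6744, Z=-6042640.7841
→ Helmert 7p (PV): X=-351715.5270, Y=-1962177.3983, Z=-6042494.9676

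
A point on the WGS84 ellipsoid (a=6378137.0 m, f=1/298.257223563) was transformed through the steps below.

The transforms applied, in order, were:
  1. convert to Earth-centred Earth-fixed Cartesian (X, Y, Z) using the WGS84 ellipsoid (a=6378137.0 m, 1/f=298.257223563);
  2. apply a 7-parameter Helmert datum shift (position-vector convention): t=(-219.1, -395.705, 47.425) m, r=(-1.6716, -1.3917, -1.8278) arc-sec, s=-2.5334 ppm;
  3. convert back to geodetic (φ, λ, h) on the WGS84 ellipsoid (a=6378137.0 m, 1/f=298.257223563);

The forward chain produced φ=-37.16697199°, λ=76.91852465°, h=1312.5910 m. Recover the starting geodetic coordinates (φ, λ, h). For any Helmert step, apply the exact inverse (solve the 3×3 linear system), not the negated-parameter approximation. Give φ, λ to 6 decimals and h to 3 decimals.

start: φ=-37.166972°, λ=76.918525°, h=1312.591 m
→ ECEF (a=6378137.000, f=1/298.257223563): X=1152021.8364, Y=4957779.5562, Z=-3832968.9289
→ Helmert⁻¹: X=1152174.0567, Y=4958229.0953, Z=-3832993.6561
→ geod (Bowring, a=6378137.000): φ=-37.16457900°, λ=76.91800100°, h=1703.9220 m

φ=-37.164579°, λ=76.918001°, h=1703.922 m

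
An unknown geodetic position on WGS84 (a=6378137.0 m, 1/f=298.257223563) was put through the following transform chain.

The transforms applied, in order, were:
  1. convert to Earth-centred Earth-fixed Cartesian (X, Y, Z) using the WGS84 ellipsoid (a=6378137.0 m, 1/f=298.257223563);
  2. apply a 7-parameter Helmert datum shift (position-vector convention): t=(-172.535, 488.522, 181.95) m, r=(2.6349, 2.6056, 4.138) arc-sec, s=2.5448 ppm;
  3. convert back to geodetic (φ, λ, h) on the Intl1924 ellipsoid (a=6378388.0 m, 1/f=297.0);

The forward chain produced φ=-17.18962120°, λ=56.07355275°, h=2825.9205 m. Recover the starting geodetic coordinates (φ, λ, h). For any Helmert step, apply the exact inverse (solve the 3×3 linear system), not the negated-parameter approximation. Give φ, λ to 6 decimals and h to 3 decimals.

φ=-17.191756°, λ=56.068186°, h=2811.310 m

start: φ=-17.189621°, λ=56.073553°, h=2825.921 m
→ ECEF (a=6378388.000, f=1/297.0): X=3403447.2128, Y=5059817.0784, Z=-1873749.5228
→ Helmert⁻¹: X=3403736.2546, Y=5059223.4586, Z=-1873948.3353
→ geod (Bowring, a=6378137.000): φ=-17.19175600°, λ=56.06818600°, h=2811.3100 m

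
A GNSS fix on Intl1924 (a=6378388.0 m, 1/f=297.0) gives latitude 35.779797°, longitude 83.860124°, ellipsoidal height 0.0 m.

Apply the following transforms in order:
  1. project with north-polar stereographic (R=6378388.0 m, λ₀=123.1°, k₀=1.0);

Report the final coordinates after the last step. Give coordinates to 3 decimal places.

E=-4131184.826 m, N=-5058141.557 m

start: φ=35.779797°, λ=83.860124°, h=0.000 m
→ stereo (R=6378388.0, λ₀=123.1°): E=-4131184.8259, N=-5058141.5574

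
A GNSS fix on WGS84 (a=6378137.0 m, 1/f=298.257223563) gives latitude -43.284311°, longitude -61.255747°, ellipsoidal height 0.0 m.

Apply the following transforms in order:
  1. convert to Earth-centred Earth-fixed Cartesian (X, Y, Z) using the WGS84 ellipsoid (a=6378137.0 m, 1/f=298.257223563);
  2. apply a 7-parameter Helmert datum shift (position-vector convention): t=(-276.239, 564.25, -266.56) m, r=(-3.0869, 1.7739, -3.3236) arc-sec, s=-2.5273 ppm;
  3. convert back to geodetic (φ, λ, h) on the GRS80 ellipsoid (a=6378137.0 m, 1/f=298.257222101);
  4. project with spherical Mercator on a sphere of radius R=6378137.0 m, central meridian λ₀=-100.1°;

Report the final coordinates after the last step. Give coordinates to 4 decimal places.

E=4323971.7142 m, N=-5356128.2001 m

start: φ=-43.284311°, λ=-61.255747°, h=0.000 m
→ ECEF (a=6378137.000, f=1/298.257223563): X=2236359.4250, Y=-4077314.7307, Z=-4350548.5182
→ Helmert 7p (PV): X=2235974.4203, Y=-4076841.3200, Z=-4350762.2961
→ geod (Bowring, a=6378137.000): φ=-43.28941613°, λ=-61.25710121°, h=-290.3427 m
→ merc (R=6378137.0, λ₀=-100.1°): E=4323971.7142, N=-5356128.2001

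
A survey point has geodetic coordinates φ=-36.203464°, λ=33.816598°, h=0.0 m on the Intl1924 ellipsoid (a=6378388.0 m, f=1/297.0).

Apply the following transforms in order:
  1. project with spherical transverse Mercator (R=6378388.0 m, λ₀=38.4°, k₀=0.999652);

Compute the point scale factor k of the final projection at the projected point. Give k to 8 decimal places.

1.00173671

start: φ=-36.203464°, λ=33.816598°, h=0.000 m
→ into tm (λ₀=38.4°): φ=-36.20346400°, λ−λ₀=-4.58340200°
scale k = 1.00173671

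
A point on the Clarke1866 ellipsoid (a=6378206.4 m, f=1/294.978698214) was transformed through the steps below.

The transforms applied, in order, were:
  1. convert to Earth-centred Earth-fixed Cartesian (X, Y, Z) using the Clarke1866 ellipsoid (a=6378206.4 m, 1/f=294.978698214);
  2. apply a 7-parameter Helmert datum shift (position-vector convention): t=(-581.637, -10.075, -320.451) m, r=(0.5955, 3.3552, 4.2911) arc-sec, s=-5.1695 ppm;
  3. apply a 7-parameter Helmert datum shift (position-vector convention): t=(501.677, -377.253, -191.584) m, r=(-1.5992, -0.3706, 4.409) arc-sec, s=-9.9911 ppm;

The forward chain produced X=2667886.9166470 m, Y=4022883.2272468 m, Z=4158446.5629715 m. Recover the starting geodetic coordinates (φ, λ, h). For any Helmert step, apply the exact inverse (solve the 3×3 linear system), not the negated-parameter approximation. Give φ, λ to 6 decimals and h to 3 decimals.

start: X=2667886.9166, Y=4022883.2272, Z=4158446.5630 m
→ Helmert⁻¹: X=2667505.3599, Y=4023211.4153, Z=4158706.0965
→ Helmert⁻¹: X=2668116.8341, Y=4023198.7889, Z=4159079.8333
→ geod (Bowring, a=6378206.400): φ=40.93847800°, λ=56.44834100°, h=3074.4770 m

φ=40.938478°, λ=56.448341°, h=3074.477 m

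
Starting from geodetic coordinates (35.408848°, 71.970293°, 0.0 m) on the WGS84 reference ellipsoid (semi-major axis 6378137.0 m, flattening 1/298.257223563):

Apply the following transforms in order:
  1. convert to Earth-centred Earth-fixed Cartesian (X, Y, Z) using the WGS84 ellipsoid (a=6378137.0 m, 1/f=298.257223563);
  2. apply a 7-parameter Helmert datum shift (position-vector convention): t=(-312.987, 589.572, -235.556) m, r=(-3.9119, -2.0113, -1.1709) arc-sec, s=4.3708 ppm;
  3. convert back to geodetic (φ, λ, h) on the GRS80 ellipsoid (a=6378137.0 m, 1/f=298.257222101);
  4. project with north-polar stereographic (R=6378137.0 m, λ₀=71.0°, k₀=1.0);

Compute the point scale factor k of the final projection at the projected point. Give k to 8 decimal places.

1.26635522

start: φ=35.408848°, λ=71.970293°, h=0.000 m
→ ECEF (a=6378137.000, f=1/298.257223563): X=1610776.2260, Y=4948727.4629, Z=3674929.9845
→ Helmert 7p (PV): X=1610462.5372, Y=4949399.2178, Z=3674632.3426
→ geod (Bowring, a=6378137.000): φ=35.40383274°, λ=71.97586536°, h=269.0781 m
→ into stereo (λ₀=71.0°): φ=35.40383274°, λ−λ₀=0.97586536°
scale k = 1.26635522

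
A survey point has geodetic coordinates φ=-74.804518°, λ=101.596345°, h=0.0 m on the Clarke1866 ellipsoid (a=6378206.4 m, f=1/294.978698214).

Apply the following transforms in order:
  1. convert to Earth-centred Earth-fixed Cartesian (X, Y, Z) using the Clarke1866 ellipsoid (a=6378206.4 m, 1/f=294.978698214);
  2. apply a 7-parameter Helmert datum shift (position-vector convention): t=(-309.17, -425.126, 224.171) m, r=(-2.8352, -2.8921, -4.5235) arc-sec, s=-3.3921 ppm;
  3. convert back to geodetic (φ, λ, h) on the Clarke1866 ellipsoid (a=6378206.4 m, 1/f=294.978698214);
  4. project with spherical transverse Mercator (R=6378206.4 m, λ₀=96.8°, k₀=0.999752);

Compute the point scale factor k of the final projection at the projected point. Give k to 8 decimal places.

start: φ=-74.804518°, λ=101.596345°, h=0.000 m
→ ECEF (a=6378206.400, f=1/294.978698214): X=-337124.1110, Y=1642872.6677, Z=-6132904.0779
→ Helmert 7p (PV): X=-337310.1175, Y=1642365.0630, Z=-6132686.4123
→ geod (Bowring, a=6378206.400): φ=-74.80798257°, λ=101.60605850°, h=-330.5709 m
→ into tm (λ₀=96.8°): φ=-74.80798257°, λ−λ₀=4.80605850°
scale k = 0.99999306

0.99999306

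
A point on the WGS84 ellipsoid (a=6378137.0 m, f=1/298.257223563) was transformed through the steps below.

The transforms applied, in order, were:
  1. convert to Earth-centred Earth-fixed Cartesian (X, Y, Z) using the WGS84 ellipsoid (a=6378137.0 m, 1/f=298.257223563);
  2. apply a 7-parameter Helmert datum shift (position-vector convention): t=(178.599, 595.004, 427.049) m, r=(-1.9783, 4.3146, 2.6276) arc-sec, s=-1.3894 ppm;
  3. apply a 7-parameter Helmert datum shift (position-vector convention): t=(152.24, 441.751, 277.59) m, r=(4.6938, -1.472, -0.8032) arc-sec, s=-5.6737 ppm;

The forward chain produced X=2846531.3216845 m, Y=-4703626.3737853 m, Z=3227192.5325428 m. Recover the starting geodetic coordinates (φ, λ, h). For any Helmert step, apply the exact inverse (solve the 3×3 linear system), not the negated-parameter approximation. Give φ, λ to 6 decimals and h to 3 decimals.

φ=30.572906°, λ=-58.827812°, h=2744.216 m

start: X=2846531.3217, Y=-4703626.3738, Z=3227192.5325 m
→ Helmert⁻¹: X=2846436.5783, Y=-4704010.2957, Z=3227019.9830
→ Helmert⁻¹: X=2846134.5076, Y=-4704679.0397, Z=3226611.8290
→ geod (Bowring, a=6378137.000): φ=30.57290600°, λ=-58.82781200°, h=2744.2160 m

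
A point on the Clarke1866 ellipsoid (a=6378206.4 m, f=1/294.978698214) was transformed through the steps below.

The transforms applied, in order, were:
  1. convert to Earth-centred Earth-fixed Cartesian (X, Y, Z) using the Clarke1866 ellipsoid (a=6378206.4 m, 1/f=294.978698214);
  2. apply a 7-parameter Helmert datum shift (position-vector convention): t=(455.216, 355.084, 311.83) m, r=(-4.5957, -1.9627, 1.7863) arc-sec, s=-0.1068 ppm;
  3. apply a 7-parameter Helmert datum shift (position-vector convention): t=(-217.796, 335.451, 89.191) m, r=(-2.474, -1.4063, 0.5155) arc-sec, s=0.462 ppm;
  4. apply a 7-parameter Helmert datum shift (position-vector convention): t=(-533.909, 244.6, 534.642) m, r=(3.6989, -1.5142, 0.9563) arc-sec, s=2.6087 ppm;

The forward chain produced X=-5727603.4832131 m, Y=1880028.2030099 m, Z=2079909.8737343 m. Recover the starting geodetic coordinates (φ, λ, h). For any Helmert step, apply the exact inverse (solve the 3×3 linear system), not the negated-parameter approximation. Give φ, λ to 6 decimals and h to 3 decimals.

start: X=-5727603.4832, Y=1880028.2030, Z=2079909.8737 m
→ Helmert⁻¹: X=-5727030.6538, Y=1879842.5403, Z=2079378.1389
→ Helmert⁻¹: X=-5726791.3378, Y=1879495.5932, Z=2079349.5754
→ Helmert⁻¹: X=-5727211.1078, Y=1879143.9845, Z=2079134.3328
→ geod (Bowring, a=6378206.400): φ=19.15137100°, λ=161.83492100°, h=224.9640 m

φ=19.151371°, λ=161.834921°, h=224.964 m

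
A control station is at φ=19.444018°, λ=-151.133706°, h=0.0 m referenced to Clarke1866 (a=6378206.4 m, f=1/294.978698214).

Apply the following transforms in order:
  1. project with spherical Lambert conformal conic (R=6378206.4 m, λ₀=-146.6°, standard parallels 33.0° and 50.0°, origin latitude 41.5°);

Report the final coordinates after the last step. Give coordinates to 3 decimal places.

start: φ=19.444018°, λ=-151.133706°, h=0.000 m
→ lcc (R=6378206.4, λ₀=-146.6°): E=-504503.6935, N=-2474054.4378

E=-504503.694 m, N=-2474054.438 m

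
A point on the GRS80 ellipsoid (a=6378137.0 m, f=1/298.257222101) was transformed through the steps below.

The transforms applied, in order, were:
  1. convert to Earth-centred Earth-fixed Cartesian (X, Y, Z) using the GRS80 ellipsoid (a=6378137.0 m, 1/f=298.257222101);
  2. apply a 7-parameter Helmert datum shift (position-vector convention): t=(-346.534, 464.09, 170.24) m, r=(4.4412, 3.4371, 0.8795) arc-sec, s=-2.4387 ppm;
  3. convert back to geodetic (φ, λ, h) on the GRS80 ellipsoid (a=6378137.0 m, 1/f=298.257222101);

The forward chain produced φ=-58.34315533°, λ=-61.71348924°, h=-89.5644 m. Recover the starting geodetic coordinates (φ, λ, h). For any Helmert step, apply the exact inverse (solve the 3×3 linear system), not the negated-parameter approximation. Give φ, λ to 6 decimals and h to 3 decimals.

start: φ=-58.343155°, λ=-61.713489°, h=-89.564 m
→ ECEF (a=6378137.000, f=1/298.257222101): X=1590127.6657, Y=-2954853.9136, Z=-5405818.2747
→ Helmert⁻¹: X=1590555.5581, Y=-2955448.3904, Z=-5405911.5587
→ geod (Bowring, a=6378137.000): φ=-58.33804500°, λ=-61.71186600°, h=371.0290 m

φ=-58.338045°, λ=-61.711866°, h=371.029 m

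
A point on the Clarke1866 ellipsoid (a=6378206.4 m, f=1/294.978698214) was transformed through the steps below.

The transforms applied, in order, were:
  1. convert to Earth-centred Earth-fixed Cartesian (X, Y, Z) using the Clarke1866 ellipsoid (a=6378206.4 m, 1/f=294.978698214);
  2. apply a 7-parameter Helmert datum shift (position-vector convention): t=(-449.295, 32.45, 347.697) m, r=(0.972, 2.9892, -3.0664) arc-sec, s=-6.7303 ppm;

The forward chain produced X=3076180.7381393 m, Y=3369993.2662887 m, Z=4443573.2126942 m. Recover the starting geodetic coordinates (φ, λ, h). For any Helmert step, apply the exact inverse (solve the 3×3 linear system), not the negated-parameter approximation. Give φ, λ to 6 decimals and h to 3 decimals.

φ=44.431988°, λ=47.606884°, h=1417.409 m

start: X=3076180.7381, Y=3369993.2663, Z=4443573.2127 m
→ Helmert⁻¹: X=3076536.2474, Y=3370050.1726, Z=4443284.1245
→ geod (Bowring, a=6378206.400): φ=44.43198800°, λ=47.60688400°, h=1417.4090 m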